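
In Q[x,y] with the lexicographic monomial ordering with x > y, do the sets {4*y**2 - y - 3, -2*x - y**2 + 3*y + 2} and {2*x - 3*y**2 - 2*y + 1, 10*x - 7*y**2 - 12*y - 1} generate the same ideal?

Yes, the ideals are equal.

For a fixed monomial order, each ideal has a unique reduced Gröbner basis; comparing bases decides equality.
Buchberger on the first generating set:
f_1 = 4*y**2 - y - 3, LT = y**2.
f_2 = -2*x - y**2 + 3*y + 2, LT = x.

The S-polynomials (S(f_1,f_2)) all reduce to 0 modulo the current basis, so we have a Gröbner basis.
Inter-reduce: drop elements whose leading term is divisible by another's, tail-reduce, and make monic.
Reduced Gröbner basis: {x - 11/8*y - 5/8, y**2 - 1/4*y - 3/4}.

Buchberger on the second generating set:
h_1 = 2*x - 3*y**2 - 2*y + 1, LT = x.
h_2 = 10*x - 7*y**2 - 12*y - 1, LT = x.

S(h_1,h_2): lcm = x. S = -4/5*y**2 + 1/5*y + 3/5.
  reduce S modulo (h_1, h_2):
  remainder -4/5*y**2 + 1/5*y + 3/5 ≠ 0; add k_3 = -4/5*y**2 + 1/5*y + 3/5 to the basis.

The other S-polynomials (S(h_1,k_3), S(h_2,k_3)) all reduce to 0 modulo the current basis, so we have a Gröbner basis.
Inter-reduce: drop elements whose leading term is divisible by another's, tail-reduce, and make monic.
Reduced Gröbner basis: {x - 11/8*y - 5/8, y**2 - 1/4*y - 3/4}.

The two bases agree; hence the ideals are identical.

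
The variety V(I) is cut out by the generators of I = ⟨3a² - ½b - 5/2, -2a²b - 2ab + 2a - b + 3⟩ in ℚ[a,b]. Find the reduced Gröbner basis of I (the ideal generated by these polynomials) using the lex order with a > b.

G = {a² - ⅙b - ⅚, ab - a + ⅙b² + 4/3b - 3/2, b³ + 11b² + 39b - 51}

f_1 = 3a² - ½b - 5/2, LT = a².
f_2 = -2a²b - 2ab + 2a - b + 3, LT = a²b.

S(f_1,f_2): lcm = a²b. S = -ab + a - ⅙b² - 4/3b + 3/2.
  reduce S modulo (f_1, f_2):
  remainder -ab + a - ⅙b² - 4/3b + 3/2 ≠ 0; add g_3 = -ab + a - ⅙b² - 4/3b + 3/2 to the basis.

S(f_1,g_3): lcm = a²b. S = a² - ⅙ab² - 4/3ab + 3/2a - ⅙b² - ⅚b.
  reduce S modulo (f_1, f_2, g_3):
  remainder 1/36b³ + 11/36b² + 13/12b - 17/12 ≠ 0; add g_4 = 1/36b³ + 11/36b² + 13/12b - 17/12 to the basis.

The other S-polynomials (S(f_2,g_3), S(f_1,g_4), S(f_2,g_4), S(g_3,g_4)) all reduce to 0 modulo the current basis, so we have a Gröbner basis.
Inter-reduce: drop elements whose leading term is divisible by another's, tail-reduce, and make monic.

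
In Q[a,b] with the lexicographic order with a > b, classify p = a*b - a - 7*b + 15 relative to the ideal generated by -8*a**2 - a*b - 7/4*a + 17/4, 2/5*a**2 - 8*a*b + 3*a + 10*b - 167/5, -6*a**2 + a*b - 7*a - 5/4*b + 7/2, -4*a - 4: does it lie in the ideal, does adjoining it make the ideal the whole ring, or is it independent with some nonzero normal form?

First compute the reduced Gröbner basis of I by Buchberger's algorithm.
f_1 = -8*a**2 - a*b - 7/4*a + 17/4, LT = a**2.
f_2 = 2/5*a**2 - 8*a*b + 3*a + 10*b - 167/5, LT = a**2.
f_3 = -6*a**2 + a*b - 7*a - 5/4*b + 7/2, LT = a**2.
f_4 = -4*a - 4, LT = a.

S(f_1,f_2): lcm = a**2. S = 161/8*a*b - 233/32*a - 25*b + 2655/32.
  reduce S modulo (f_1, f_2, f_3, f_4):
  remainder -361/8*b + 361/4 ≠ 0; add h_5 = -361/8*b + 361/4 to the basis.

The other S-polynomials (S(f_1,f_3), S(f_1,f_4), S(f_2,f_3), S(f_2,f_4), S(f_3,f_4), S(f_1,h_5), S(f_2,h_5), S(f_3,h_5), S(f_4,h_5)) all reduce to 0 modulo the current basis, so we have a Gröbner basis.
Inter-reduce: drop elements whose leading term is divisible by another's, tail-reduce, and make monic.
Reduced Gröbner basis: {a + 1, b - 2}.
Label its elements g_1 = a + 1, g_2 = b - 2.

Reduce p = a*b - a - 7*b + 15 modulo G:
  leading term a*b: subtract (b)·g_1 from a*b - a - 7*b + 15 → -a - 8*b + 15
  leading term a: subtract (-1)·g_1 from -a - 8*b + 15 → -8*b + 16
  leading term b: subtract (-8)·g_2 from -8*b + 16 → 0
  normal form = 0.
Since the normal form is 0, p ∈ I.

a*b - a - 7*b + 15 lies in I (it reduces to 0).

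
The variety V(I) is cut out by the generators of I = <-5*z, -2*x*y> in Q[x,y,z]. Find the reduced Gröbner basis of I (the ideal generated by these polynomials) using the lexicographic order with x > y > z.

G = {x*y, z}

f_1 = -5*z, LT = z.
f_2 = -2*x*y, LT = x*y.

The S-polynomials (S(f_1,f_2)) all reduce to 0 modulo the current basis, so we have a Gröbner basis.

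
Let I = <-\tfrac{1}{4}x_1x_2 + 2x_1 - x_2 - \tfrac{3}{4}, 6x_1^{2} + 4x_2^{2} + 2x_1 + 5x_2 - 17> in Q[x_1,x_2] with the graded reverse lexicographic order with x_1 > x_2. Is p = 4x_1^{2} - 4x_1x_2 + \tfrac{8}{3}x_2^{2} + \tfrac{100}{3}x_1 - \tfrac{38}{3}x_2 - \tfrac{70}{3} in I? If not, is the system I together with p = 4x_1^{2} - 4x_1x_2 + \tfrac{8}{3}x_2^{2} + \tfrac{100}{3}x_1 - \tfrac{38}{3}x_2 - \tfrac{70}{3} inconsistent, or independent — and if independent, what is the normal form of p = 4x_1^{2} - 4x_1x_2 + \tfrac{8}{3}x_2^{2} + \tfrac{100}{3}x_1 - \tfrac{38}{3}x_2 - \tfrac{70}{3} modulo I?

4x_1^{2} - 4x_1x_2 + \tfrac{8}{3}x_2^{2} + \tfrac{100}{3}x_1 - \tfrac{38}{3}x_2 - \tfrac{70}{3} lies in I (it reduces to 0).

First compute the reduced Gröbner basis of I by Buchberger's algorithm.
f_1 = -\tfrac{1}{4}x_1x_2 + 2x_1 - x_2 - \tfrac{3}{4}, LT = x_1x_2.
f_2 = 6x_1^{2} + 4x_2^{2} + 2x_1 + 5x_2 - 17, LT = x_1^{2}.

S(f_1,f_2): lcm = x_1^{2}x_2. S = -\tfrac{2}{3}x_2^{3} - 8x_1^{2} + \tfrac{11}{3}x_1x_2 - \tfrac{5}{6}x_2^{2} + 3x_1 + \tfrac{17}{6}x_2.
  leading term x_2^{3}: no divisor's leading term divides it; move -\tfrac{2}{3}x_2^{3} to the remainder.
  leading term x_1^{2}: subtract (-\tfrac{4}{3})·f_2 from -8x_1^{2} + \tfrac{11}{3}x_1x_2 - \tfrac{5}{6}x_2^{2} + 3x_1 + \tfrac{17}{6}x_2 → \tfrac{11}{3}x_1x_2 + \tfrac{9}{2}x_2^{2} + \tfrac{17}{3}x_1 + \tfrac{19}{2}x_2 - \tfrac{68}{3}
  leading term x_1x_2: subtract (-\tfrac{44}{3})·f_1 from \tfrac{11}{3}x_1x_2 + \tfrac{9}{2}x_2^{2} + \tfrac{17}{3}x_1 + \tfrac{19}{2}x_2 - \tfrac{68}{3} → \tfrac{9}{2}x_2^{2} + 35x_1 - \tfrac{31}{6}x_2 - \tfrac{101}{3}
  leading term x_2^{2}: no divisor's leading term divides it; move \tfrac{9}{2}x_2^{2} to the remainder.
  leading term x_1: no divisor's leading term divides it; move 35x_1 to the remainder.
  leading term x_2: no divisor's leading term divides it; move -\tfrac{31}{6}x_2 to the remainder.
  leading term 1: no divisor's leading term divides it; move -\tfrac{101}{3} to the remainder.
  remainder -\tfrac{2}{3}x_2^{3} + \tfrac{9}{2}x_2^{2} + 35x_1 - \tfrac{31}{6}x_2 - \tfrac{101}{3} ≠ 0; add h_3 = -\tfrac{2}{3}x_2^{3} + \tfrac{9}{2}x_2^{2} + 35x_1 - \tfrac{31}{6}x_2 - \tfrac{101}{3} to the basis.

The other S-polynomials (S(f_1,h_3), S(f_2,h_3)) all reduce to 0 modulo the current basis, so we have a Gröbner basis.
Inter-reduce: drop elements whose leading term is divisible by another's, tail-reduce, and make monic.
Reduced Gröbner basis: {x_2^{3} - \tfrac{27}{4}x_2^{2} - \tfrac{105}{2}x_1 + \tfrac{31}{4}x_2 + \tfrac{101}{2}, x_1^{2} + \tfrac{2}{3}x_2^{2} + \tfrac{1}{3}x_1 + \tfrac{5}{6}x_2 - \tfrac{17}{6}, x_1x_2 - 8x_1 + 4x_2 + 3}.
Label its elements g_1 = x_2^{3} - \tfrac{27}{4}x_2^{2} - \tfrac{105}{2}x_1 + \tfrac{31}{4}x_2 + \tfrac{101}{2}, g_2 = x_1^{2} + \tfrac{2}{3}x_2^{2} + \tfrac{1}{3}x_1 + \tfrac{5}{6}x_2 - \tfrac{17}{6}, g_3 = x_1x_2 - 8x_1 + 4x_2 + 3.

Reduce p = 4x_1^{2} - 4x_1x_2 + \tfrac{8}{3}x_2^{2} + \tfrac{100}{3}x_1 - \tfrac{38}{3}x_2 - \tfrac{70}{3} modulo G:
  leading term x_1^{2}: subtract (4)·g_2 from 4x_1^{2} - 4x_1x_2 + \tfrac{8}{3}x_2^{2} + \tfrac{100}{3}x_1 - \tfrac{38}{3}x_2 - \tfrac{70}{3} → -4x_1x_2 + 32x_1 - 16x_2 - 12
  leading term x_1x_2: subtract (-4)·g_3 from -4x_1x_2 + 32x_1 - 16x_2 - 12 → 0
  normal form = 0.
Since the normal form is 0, p ∈ I.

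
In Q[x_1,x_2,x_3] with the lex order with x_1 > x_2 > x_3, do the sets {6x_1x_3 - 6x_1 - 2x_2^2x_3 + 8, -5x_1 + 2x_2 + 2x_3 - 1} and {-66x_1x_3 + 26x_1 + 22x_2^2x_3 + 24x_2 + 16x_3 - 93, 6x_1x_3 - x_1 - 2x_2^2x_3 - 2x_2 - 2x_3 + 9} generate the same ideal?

No, the ideals differ.

Two ideals are equal iff their reduced Gröbner bases coincide (the reduced basis is unique for a fixed ordering).
Buchberger on the first generating set:
f_1 = 6x_1x_3 - 6x_1 - 2x_2^2x_3 + 8, LT = x_1x_3.
f_2 = -5x_1 + 2x_2 + 2x_3 - 1, LT = x_1.

S(f_1,f_2): lcm = x_1x_3. S = -x_1 - 1/3x_2^2x_3 + 2/5x_2x_3 + 2/5x_3^2 - 1/5x_3 + 4/3.
  leading term x_1: subtract (1/5)·f_2 from -x_1 - 1/3x_2^2x_3 + 2/5x_2x_3 + 2/5x_3^2 - 1/5x_3 + 4/3 → -1/3x_2^2x_3 + 2/5x_2x_3 - 2/5x_2 + 2/5x_3^2 - 3/5x_3 + 23/15
  leading term x_2^2x_3: no divisor's leading term divides it; move -1/3x_2^2x_3 to the remainder.
  leading term x_2x_3: no divisor's leading term divides it; move 2/5x_2x_3 to the remainder.
  leading term x_2: no divisor's leading term divides it; move -2/5x_2 to the remainder.
  leading term x_3^2: no divisor's leading term divides it; move 2/5x_3^2 to the remainder.
  leading term x_3: no divisor's leading term divides it; move -3/5x_3 to the remainder.
  leading term 1: no divisor's leading term divides it; move 23/15 to the remainder.
  remainder -1/3x_2^2x_3 + 2/5x_2x_3 - 2/5x_2 + 2/5x_3^2 - 3/5x_3 + 23/15 ≠ 0; add g_3 = -1/3x_2^2x_3 + 2/5x_2x_3 - 2/5x_2 + 2/5x_3^2 - 3/5x_3 + 23/15 to the basis.

The other S-polynomials (S(f_1,g_3), S(f_2,g_3)) all reduce to 0 modulo the current basis, so we have a Gröbner basis.
Inter-reduce: drop elements whose leading term is divisible by another's, tail-reduce, and make monic.
Reduced Gröbner basis: {x_1 - 2/5x_2 - 2/5x_3 + 1/5, x_2^2x_3 - 6/5x_2x_3 + 6/5x_2 - 6/5x_3^2 + 9/5x_3 - 23/5}.

Buchberger on the second generating set:
h_1 = -66x_1x_3 + 26x_1 + 22x_2^2x_3 + 24x_2 + 16x_3 - 93, LT = x_1x_3.
h_2 = 6x_1x_3 - x_1 - 2x_2^2x_3 - 2x_2 - 2x_3 + 9, LT = x_1x_3.

S(h_1,h_2): lcm = x_1x_3. S = -5/22x_1 - 1/33x_2 + 1/11x_3 - 1/11.
  leading term x_1: no divisor's leading term divides it; move -5/22x_1 to the remainder.
  leading term x_2: no divisor's leading term divides it; move -1/33x_2 to the remainder.
  leading term x_3: no divisor's leading term divides it; move 1/11x_3 to the remainder.
  leading term 1: no divisor's leading term divides it; move -1/11 to the remainder.
  remainder -5/22x_1 - 1/33x_2 + 1/11x_3 - 1/11 ≠ 0; add k_3 = -5/22x_1 - 1/33x_2 + 1/11x_3 - 1/11 to the basis.

S(h_1,k_3): lcm = x_1x_3. S = -13/33x_1 - 1/3x_2^2x_3 - 2/15x_2x_3 - 4/11x_2 + 2/5x_3^2 - 106/165x_3 + 31/22.
  leading term x_1: subtract (26/15)·k_3 from -13/33x_1 - 1/3x_2^2x_3 - 2/15x_2x_3 - 4/11x_2 + 2/5x_3^2 - 106/165x_3 + 31/22 → -1/3x_2^2x_3 - 2/15x_2x_3 - 14/45x_2 + 2/5x_3^2 - 4/5x_3 + 47/30
  leading term x_2^2x_3: no divisor's leading term divides it; move -1/3x_2^2x_3 to the remainder.
  leading term x_2x_3: no divisor's leading term divides it; move -2/15x_2x_3 to the remainder.
  leading term x_2: no divisor's leading term divides it; move -14/45x_2 to the remainder.
  leading term x_3^2: no divisor's leading term divides it; move 2/5x_3^2 to the remainder.
  leading term x_3: no divisor's leading term divides it; move -4/5x_3 to the remainder.
  leading term 1: no divisor's leading term divides it; move 47/30 to the remainder.
  remainder -1/3x_2^2x_3 - 2/15x_2x_3 - 14/45x_2 + 2/5x_3^2 - 4/5x_3 + 47/30 ≠ 0; add k_4 = -1/3x_2^2x_3 - 2/15x_2x_3 - 14/45x_2 + 2/5x_3^2 - 4/5x_3 + 47/30 to the basis.

The other S-polynomials (S(h_2,k_3), S(h_1,k_4), S(h_2,k_4), S(k_3,k_4)) all reduce to 0 modulo the current basis, so we have a Gröbner basis.
Inter-reduce: drop elements whose leading term is divisible by another's, tail-reduce, and make monic.
Reduced Gröbner basis: {x_1 + 2/15x_2 - 2/5x_3 + 2/5, x_2^2x_3 + 2/5x_2x_3 + 14/15x_2 - 6/5x_3^2 + 12/5x_3 - 47/10}.

These differ, so the ideals are not equal.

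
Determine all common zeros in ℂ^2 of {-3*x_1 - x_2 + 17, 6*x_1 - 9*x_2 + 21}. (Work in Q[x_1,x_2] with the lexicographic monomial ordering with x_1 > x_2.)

Compute a lex Gröbner basis by Buchberger's algorithm.
f_1 = -3*x_1 - x_2 + 17, LT = x_1.
f_2 = 6*x_1 - 9*x_2 + 21, LT = x_1.

S(f_1,f_2): lcm = x_1. S = 11/6*x_2 - 55/6.
  leading term x_2: no divisor's leading term divides it; move 11/6*x_2 to the remainder.
  leading term 1: no divisor's leading term divides it; move -55/6 to the remainder.
  remainder 11/6*x_2 - 55/6 ≠ 0; add h_3 = 11/6*x_2 - 55/6 to the basis.

The other S-polynomials (S(f_1,h_3), S(f_2,h_3)) all reduce to 0 modulo the current basis, so we have a Gröbner basis.
Inter-reduce: drop elements whose leading term is divisible by another's, tail-reduce, and make monic.
Reduced Gröbner basis: {x_1 - 4, x_2 - 5}.

A lex Gröbner basis eliminates variables successively. Here x_2 - 5 depends only on x_2, with roots {5}; lifting each root through the earlier basis elements recovers the full solutions.
  x_2 = 5: the earlier basis element becomes x_1 - 4 = 0, giving x_1 = 4 — point (4, 5).
Check: every point annihilates each of the original generators.
A lex Gröbner basis triangularizes the system, enabling back-substitution.

{(4, 5)}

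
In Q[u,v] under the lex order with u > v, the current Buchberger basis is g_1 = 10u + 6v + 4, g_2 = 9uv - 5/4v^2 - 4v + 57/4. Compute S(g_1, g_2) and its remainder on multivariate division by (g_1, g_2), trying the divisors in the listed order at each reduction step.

lcm(LM(g_1), LM(g_2)) = uv.
S = (lcm/LT(g_1))·g_1 − (lcm/LT(g_2))·g_2 = 133/180v^2 + 38/45v - 19/12.
Reduce S modulo (g_1, g_2) in that order:
  leading term v^2: no divisor's leading term divides it; move 133/180v^2 to the remainder.
  leading term v: no divisor's leading term divides it; move 38/45v to the remainder.
  leading term 1: no divisor's leading term divides it; move -19/12 to the remainder.
The remainder 133/180v^2 + 38/45v - 19/12 is nonzero, so it would be added as the next basis element.

S(g_1, g_2) = 133/180v^2 + 38/45v - 19/12; remainder on division = 133/180v^2 + 38/45v - 19/12.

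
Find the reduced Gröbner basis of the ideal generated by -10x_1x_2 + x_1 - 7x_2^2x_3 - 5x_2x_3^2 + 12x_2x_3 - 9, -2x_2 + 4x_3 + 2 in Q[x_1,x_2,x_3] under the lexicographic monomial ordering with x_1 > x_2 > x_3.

f_1 = -10x_1x_2 + x_1 - 7x_2^2x_3 - 5x_2x_3^2 + 12x_2x_3 - 9, LT = x_1x_2.
f_2 = -2x_2 + 4x_3 + 2, LT = x_2.

S(f_1,f_2): lcm = x_1x_2. S = 2x_1x_3 + 9/10x_1 + 7/10x_2^2x_3 + 1/2x_2x_3^2 - 6/5x_2x_3 + 9/10.
  reduce S modulo (f_1, f_2):
  remainder 2x_1x_3 + 9/10x_1 + 19/5x_3^3 + 9/10x_3^2 - 1/2x_3 + 9/10 ≠ 0; add g_3 = 2x_1x_3 + 9/10x_1 + 19/5x_3^3 + 9/10x_3^2 - 1/2x_3 + 9/10 to the basis.

The other S-polynomials (S(f_1,g_3), S(f_2,g_3)) all reduce to 0 modulo the current basis, so we have a Gröbner basis.
Inter-reduce: drop elements whose leading term is divisible by another's, tail-reduce, and make monic.

G = {x_1x_3 + 9/20x_1 + 19/10x_3^3 + 9/20x_3^2 - 1/4x_3 + 9/20, x_2 - 2x_3 - 1}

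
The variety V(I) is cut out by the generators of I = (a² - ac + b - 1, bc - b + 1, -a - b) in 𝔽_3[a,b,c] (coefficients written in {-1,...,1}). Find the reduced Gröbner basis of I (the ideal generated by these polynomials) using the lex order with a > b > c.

f_1 = a² - ac + b - 1, LT = a².
f_2 = bc - b + 1, LT = bc.
f_3 = -a - b, LT = a.

S(f_1,f_3): lcm = a². S = -ab - ac + b - 1.
  leading term ab: subtract (b)·f_3 from -ab - ac + b - 1 → -ac + b² + b - 1
  leading term ac: subtract (c)·f_3 from -ac + b² + b - 1 → b² + bc + b - 1
  leading term b²: no divisor's leading term divides it; move b² to the remainder.
  leading term bc: subtract (1)·f_2 from bc + b - 1 → -b + 1
  leading term b: no divisor's leading term divides it; move -b to the remainder.
  leading term 1: no divisor's leading term divides it; move 1 to the remainder.
  remainder b² - b + 1 ≠ 0; add g_4 = b² - b + 1 to the basis.

S(f_2,g_4): lcm = b²c. S = -b² + bc + b - c.
  leading term b²: subtract (-1)·g_4 from -b² + bc + b - c → bc - c + 1
  leading term bc: subtract (1)·f_2 from bc - c + 1 → b - c
  leading term b: no divisor's leading term divides it; move b to the remainder.
  leading term c: no divisor's leading term divides it; move -c to the remainder.
  remainder b - c ≠ 0; add g_5 = b - c to the basis.

S(f_2,g_5): lcm = bc. S = -b + c² + 1.
  leading term b: subtract (-1)·g_5 from -b + c² + 1 → c² - c + 1
  leading term c²: no divisor's leading term divides it; move c² to the remainder.
  leading term c: no divisor's leading term divides it; move -c to the remainder.
  leading term 1: no divisor's leading term divides it; move 1 to the remainder.
  remainder c² - c + 1 ≠ 0; add g_6 = c² - c + 1 to the basis.

The other S-polynomials (S(f_1,f_2), S(f_2,f_3), S(f_1,g_4), S(f_3,g_4), S(f_1,g_5), S(f_3,g_5), S(g_4,g_5), S(f_1,g_6), S(f_2,g_6), S(f_3,g_6), S(g_4,g_6), S(g_5,g_6)) all reduce to 0 modulo the current basis, so we have a Gröbner basis.
Inter-reduce: drop elements whose leading term is divisible by another's, tail-reduce, and make monic.

G = {a + c, b - c, c² - c + 1}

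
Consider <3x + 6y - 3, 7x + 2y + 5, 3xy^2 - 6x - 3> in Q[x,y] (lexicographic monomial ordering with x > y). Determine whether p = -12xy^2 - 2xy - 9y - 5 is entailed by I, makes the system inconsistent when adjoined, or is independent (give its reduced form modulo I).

-12xy^2 - 2xy - 9y - 5 lies in I (it reduces to 0).

First compute the reduced Gröbner basis of I by Buchberger's algorithm.
f_1 = 3x + 6y - 3, LT = x.
f_2 = 7x + 2y + 5, LT = x.
f_3 = 3xy^2 - 6x - 3, LT = xy^2.

S(f_1,f_2): lcm = x. S = 12/7y - 12/7.
  leading term y: no divisor's leading term divides it; move 12/7y to the remainder.
  leading term 1: no divisor's leading term divides it; move -12/7 to the remainder.
  remainder 12/7y - 12/7 ≠ 0; add h_4 = 12/7y - 12/7 to the basis.

The other S-polynomials (S(f_1,f_3), S(f_2,f_3), S(f_1,h_4), S(f_2,h_4), S(f_3,h_4)) all reduce to 0 modulo the current basis, so we have a Gröbner basis.
Inter-reduce: drop elements whose leading term is divisible by another's, tail-reduce, and make monic.
Reduced Gröbner basis: {x + 1, y - 1}.
Label its elements g_1 = x + 1, g_2 = y - 1.

Reduce p = -12xy^2 - 2xy - 9y - 5 modulo G:
  leading term xy^2: subtract (-12y^2)·g_1 from -12xy^2 - 2xy - 9y - 5 → -2xy + 12y^2 - 9y - 5
  leading term xy: subtract (-2y)·g_1 from -2xy + 12y^2 - 9y - 5 → 12y^2 - 7y - 5
  leading term y^2: subtract (12y)·g_2 from 12y^2 - 7y - 5 → 5y - 5
  leading term y: subtract (5)·g_2 from 5y - 5 → 0
  normal form = 0.
Since the normal form is 0, p ∈ I.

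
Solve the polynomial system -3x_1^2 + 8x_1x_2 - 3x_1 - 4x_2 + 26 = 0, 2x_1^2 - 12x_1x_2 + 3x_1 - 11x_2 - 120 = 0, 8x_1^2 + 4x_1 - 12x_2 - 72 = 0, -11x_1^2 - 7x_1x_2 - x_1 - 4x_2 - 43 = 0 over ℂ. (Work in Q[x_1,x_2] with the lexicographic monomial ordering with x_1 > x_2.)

Compute a lex Gröbner basis by Buchberger's algorithm.
f_1 = -3x_1^2 + 8x_1x_2 - 3x_1 - 4x_2 + 26, LT = x_1^2.
f_2 = 2x_1^2 - 12x_1x_2 + 3x_1 - 11x_2 - 120, LT = x_1^2.
f_3 = 8x_1^2 + 4x_1 - 12x_2 - 72, LT = x_1^2.
f_4 = -11x_1^2 - 7x_1x_2 - x_1 - 4x_2 - 43, LT = x_1^2.

S(f_1,f_2): lcm = x_1^2. S = 10/3x_1x_2 - 1/2x_1 + 41/6x_2 + 154/3.
  leading term x_1x_2: no divisor's leading term divides it; move 10/3x_1x_2 to the remainder.
  leading term x_1: no divisor's leading term divides it; move -1/2x_1 to the remainder.
  leading term x_2: no divisor's leading term divides it; move 41/6x_2 to the remainder.
  leading term 1: no divisor's leading term divides it; move 154/3 to the remainder.
  remainder 10/3x_1x_2 - 1/2x_1 + 41/6x_2 + 154/3 ≠ 0; add h_5 = 10/3x_1x_2 - 1/2x_1 + 41/6x_2 + 154/3 to the basis.

S(f_1,f_3): lcm = x_1^2. S = -8/3x_1x_2 + 1/2x_1 + 17/6x_2 + 1/3.
  leading term x_1x_2: subtract (-4/5)·h_5 from -8/3x_1x_2 + 1/2x_1 + 17/6x_2 + 1/3 → 1/10x_1 + 83/10x_2 + 207/5
  leading term x_1: no divisor's leading term divides it; move 1/10x_1 to the remainder.
  leading term x_2: no divisor's leading term divides it; move 83/10x_2 to the remainder.
  leading term 1: no divisor's leading term divides it; move 207/5 to the remainder.
  remainder 1/10x_1 + 83/10x_2 + 207/5 ≠ 0; add h_6 = 1/10x_1 + 83/10x_2 + 207/5 to the basis.

S(f_1,f_4): lcm = x_1^2. S = -109/33x_1x_2 + 10/11x_1 + 32/33x_2 - 415/33.
  leading term x_1x_2: subtract (-109/110)·h_5 from -109/33x_1x_2 + 10/11x_1 + 32/33x_2 - 415/33 → 91/220x_1 + 1703/220x_2 + 2106/55
  leading term x_1: subtract (91/22)·h_6 from 91/220x_1 + 1703/220x_2 + 2106/55 → -585/22x_2 - 2925/22
  leading term x_2: no divisor's leading term divides it; move -585/22x_2 to the remainder.
  leading term 1: no divisor's leading term divides it; move -2925/22 to the remainder.
  remainder -585/22x_2 - 2925/22 ≠ 0; add h_7 = -585/22x_2 - 2925/22 to the basis.

The other S-polynomials (S(f_2,f_3), S(f_2,f_4), S(f_3,f_4), S(f_1,h_5), S(f_2,h_5), S(f_3,h_5), S(f_4,h_5), S(f_1,h_6), S(f_2,h_6), S(f_3,h_6), S(f_4,h_6), S(h_5,h_6), S(f_1,h_7), S(f_2,h_7), S(f_3,h_7), S(f_4,h_7), S(h_5,h_7), S(h_6,h_7)) all reduce to 0 modulo the current basis, so we have a Gröbner basis.
Inter-reduce: drop elements whose leading term is divisible by another's, tail-reduce, and make monic.
Reduced Gröbner basis: {x_1 - 1, x_2 + 5}.

Since the basis is lex-ordered, x_2 + 5 is univariate in x_2. Its roots are {-5}. Back-substituting each root into the other basis elements fixes the other coordinates.
  x_2 = -5: the earlier basis element becomes x_1 - 1 = 0, giving x_1 = 1 — point (1, -5).
Zero-dimensionality of the ideal guarantees finitely many solutions over ℂ.

{(1, -5)}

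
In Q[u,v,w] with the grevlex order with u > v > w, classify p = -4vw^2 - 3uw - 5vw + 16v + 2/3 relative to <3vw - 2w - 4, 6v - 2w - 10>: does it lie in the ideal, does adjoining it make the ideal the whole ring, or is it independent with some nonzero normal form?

First compute the reduced Gröbner basis of I by Buchberger's algorithm.
f_1 = 3vw - 2w - 4, LT = vw.
f_2 = 6v - 2w - 10, LT = v.

S(f_1,f_2): lcm = vw. S = 1/3w^2 + w - 4/3.
  leading term w^2: no divisor's leading term divides it; move 1/3w^2 to the remainder.
  leading term w: no divisor's leading term divides it; move w to the remainder.
  leading term 1: no divisor's leading term divides it; move -4/3 to the remainder.
  remainder 1/3w^2 + w - 4/3 ≠ 0; add h_3 = 1/3w^2 + w - 4/3 to the basis.

The other S-polynomials (S(f_1,h_3), S(f_2,h_3)) all reduce to 0 modulo the current basis, so we have a Gröbner basis.
Inter-reduce: drop elements whose leading term is divisible by another's, tail-reduce, and make monic.
Reduced Gröbner basis: {w^2 + 3w - 4, v - 1/3w - 5/3}.
Label its elements g_1 = w^2 + 3w - 4, g_2 = v - 1/3w - 5/3.

Reduce p = -4vw^2 - 3uw - 5vw + 16v + 2/3 modulo G:
  leading term vw^2: subtract (-4v)·g_1 from -4vw^2 - 3uw - 5vw + 16v + 2/3 → -3uw + 7vw + 2/3
  leading term uw: no divisor's leading term divides it; move -3uw to the remainder.
  leading term vw: subtract (7w)·g_2 from 7vw + 2/3 → 7/3w^2 + 35/3w + 2/3
  leading term w^2: subtract (7/3)·g_1 from 7/3w^2 + 35/3w + 2/3 → 14/3w + 10
  leading term w: no divisor's leading term divides it; move 14/3w to the remainder.
  leading term 1: no divisor's leading term divides it; move 10 to the remainder.
  normal form = -3uw + 14/3w + 10.
The normal form is nonzero, so p ∉ I. Since p minus its normal form lies in I, I + (p) = I + (r) where r = -3uw + 14/3w + 10; decide whether this ideal is the whole ring.
Run Buchberger on G together with r (pairs among the g_i already reduce to 0 since G is a Gröbner basis):
g_1 = w^2 + 3w - 4, LT = w^2.
g_2 = v - 1/3w - 5/3, LT = v.
r = -3uw + 14/3w + 10, LT = uw.

S(g_1,r): lcm = uw^2. S = 3uw + 14/9w^2 - 4u + 10/3w.
  leading term uw: subtract (-1)·r from 3uw + 14/9w^2 - 4u + 10/3w → 14/9w^2 - 4u + 8w + 10
  leading term w^2: subtract (14/9)·g_1 from 14/9w^2 - 4u + 8w + 10 → -4u + 10/3w + 146/9
  leading term u: no divisor's leading term divides it; move -4u to the remainder.
  leading term w: no divisor's leading term divides it; move 10/3w to the remainder.
  leading term 1: no divisor's leading term divides it; move 146/9 to the remainder.
  remainder -4u + 10/3w + 146/9 ≠ 0; add m_4 = -4u + 10/3w + 146/9 to the basis.

The other S-polynomials (S(g_1,g_2), S(g_2,r), S(g_1,m_4), S(g_2,m_4), S(r,m_4)) all reduce to 0 modulo the current basis, so we have a Gröbner basis.
Inter-reduce: drop elements whose leading term is divisible by another's, tail-reduce, and make monic.
Reduced Gröbner basis: {w^2 + 3w - 4, u - 5/6w - 73/18, v - 1/3w - 5/3}.
The reduced Gröbner basis of I + (p) is {w^2 + 3w - 4, u - 5/6w - 73/18, v - 1/3w - 5/3} ≠ {1}, a proper ideal, so the enlarged system stays consistent: p is independent of I, with normal form -3uw + 14/3w + 10.

The remainder on division by a Gröbner basis is unique — it is the normal form.

-4vw^2 - 3uw - 5vw + 16v + 2/3 is independent of I; its normal form modulo I is -3uw + 14/3w + 10.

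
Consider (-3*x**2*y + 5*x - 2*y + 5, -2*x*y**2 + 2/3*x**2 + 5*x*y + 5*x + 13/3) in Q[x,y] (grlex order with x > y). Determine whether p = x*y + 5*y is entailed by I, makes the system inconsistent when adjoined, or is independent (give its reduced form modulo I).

First compute the reduced Gröbner basis of I by Buchberger's algorithm.
f_1 = -3*x**2*y + 5*x - 2*y + 5, LT = x**2*y.
f_2 = -2*x*y**2 + 2/3*x**2 + 5*x*y + 5*x + 13/3, LT = x*y**2.

S(f_1,f_2): lcm = x**2*y**2. S = 1/3*x**3 + 5/2*x**2*y + 5/2*x**2 - 5/3*x*y + 2/3*y**2 + 13/6*x - 5/3*y.
  reduce S modulo (f_1, f_2):
  remainder 1/3*x**3 + 5/2*x**2 - 5/3*x*y + 2/3*y**2 + 19/3*x - 10/3*y + 25/6 ≠ 0; add h_3 = 1/3*x**3 + 5/2*x**2 - 5/3*x*y + 2/3*y**2 + 19/3*x - 10/3*y + 25/6 to the basis.

S(f_1,h_3): lcm = x**3*y. S = -15/2*x**2*y + 5*x*y**2 - 2*y**3 - 5/3*x**2 - 55/3*x*y + 10*y**2 - 5/3*x - 25/2*y.
  reduce S modulo (f_1, f_2, h_3):
  remainder -2*y**3 - 35/6*x*y + 10*y**2 - 5/3*x - 15/2*y - 5/3 ≠ 0; add h_4 = -2*y**3 - 35/6*x*y + 10*y**2 - 5/3*x - 15/2*y - 5/3 to the basis.

The other S-polynomials (S(f_2,h_3), S(f_1,h_4), S(f_2,h_4), S(h_3,h_4)) all reduce to 0 modulo the current basis, so we have a Gröbner basis.
Inter-reduce: drop elements whose leading term is divisible by another's, tail-reduce, and make monic.
Reduced Gröbner basis: {x**3 + 15/2*x**2 - 5*x*y + 2*y**2 + 19*x - 10*y + 25/2, x**2*y - 5/3*x + 2/3*y - 5/3, x*y**2 - 1/3*x**2 - 5/2*x*y - 5/2*x - 13/6, y**3 + 35/12*x*y - 5*y**2 + 5/6*x + 15/4*y + 5/6}.
Label its elements g_1 = x**3 + 15/2*x**2 - 5*x*y + 2*y**2 + 19*x - 10*y + 25/2, g_2 = x**2*y - 5/3*x + 2/3*y - 5/3, g_3 = x*y**2 - 1/3*x**2 - 5/2*x*y - 5/2*x - 13/6, g_4 = y**3 + 35/12*x*y - 5*y**2 + 5/6*x + 15/4*y + 5/6.

Reduce p = x*y + 5*y modulo G:
  leading term x*y: no divisor's leading term divides it; move x*y to the remainder.
  leading term y: no divisor's leading term divides it; move 5*y to the remainder.
  normal form = x*y + 5*y.
The normal form is nonzero, so p ∉ I. Since p minus its normal form lies in I, I + (p) = I + (r) where r = x*y + 5*y; decide whether this ideal is the whole ring.
Run Buchberger on G together with r (pairs among the g_i already reduce to 0 since G is a Gröbner basis):
g_1 = x**3 + 15/2*x**2 - 5*x*y + 2*y**2 + 19*x - 10*y + 25/2, LT = x**3.
g_2 = x**2*y - 5/3*x + 2/3*y - 5/3, LT = x**2*y.
g_3 = x*y**2 - 1/3*x**2 - 5/2*x*y - 5/2*x - 13/6, LT = x*y**2.
g_4 = y**3 + 35/12*x*y - 5*y**2 + 5/6*x + 15/4*y + 5/6, LT = y**3.
r = x*y + 5*y, LT = x*y.

S(g_1,r): lcm = x**3*y. S = 5/2*x**2*y - 5*x*y**2 + 2*y**3 + 19*x*y - 10*y**2 + 25/2*y.
  reduce S modulo (g_1, g_2, g_3, g_4, r):
  remainder -5/3*x**2 - 10*x - 25/3 ≠ 0; add m_6 = -5/3*x**2 - 10*x - 25/3 to the basis.

S(g_2,r): lcm = x**2*y. S = -5*x*y - 5/3*x + 2/3*y - 5/3.
  reduce S modulo (g_1, g_2, g_3, g_4, r, m_6):
  remainder -5/3*x + 77/3*y - 5/3 ≠ 0; add m_7 = -5/3*x + 77/3*y - 5/3 to the basis.

S(g_3,r): lcm = x*y**2. S = -1/3*x**2 - 5/2*x*y - 5*y**2 - 5/2*x - 13/6.
  reduce S modulo (g_1, g_2, g_3, g_4, r, m_6, m_7):
  remainder -5*y**2 + 24/5*y ≠ 0; add m_8 = -5*y**2 + 24/5*y to the basis.

S(g_1,m_6): lcm = x**3. S = 3/2*x**2 - 5*x*y + 2*y**2 + 14*x - 10*y + 25/2.
  reduce S modulo (g_1, g_2, g_3, g_4, r, m_6, m_7, m_8):
  remainder 2348/25*y ≠ 0; add m_9 = 2348/25*y to the basis.

The other S-polynomials (S(g_1,g_2), S(g_1,g_3), S(g_1,g_4), S(g_2,g_3), S(g_2,g_4), S(g_3,g_4), S(g_4,r), S(g_2,m_6), S(g_3,m_6), S(g_4,m_6), S(r,m_6), S(g_1,m_7), S(g_2,m_7), S(g_3,m_7), S(g_4,m_7), S(r,m_7), S(m_6,m_7), S(g_1,m_8), S(g_2,m_8), S(g_3,m_8), S(g_4,m_8), S(r,m_8), S(m_6,m_8), S(m_7,m_8), S(g_1,m_9), S(g_2,m_9), S(g_3,m_9), S(g_4,m_9), S(r,m_9), S(m_6,m_9), S(m_7,m_9), S(m_8,m_9)) all reduce to 0 modulo the current basis, so we have a Gröbner basis.
Inter-reduce: drop elements whose leading term is divisible by another's, tail-reduce, and make monic.
Reduced Gröbner basis: {x + 1, y}.
The reduced Gröbner basis of I + (p) is {x + 1, y} ≠ {1}, a proper ideal, so the enlarged system stays consistent: p is independent of I, with normal form x*y + 5*y.

The remainder on division by a Gröbner basis is unique — it is the normal form.

x*y + 5*y is independent of I; its normal form modulo I is x*y + 5*y.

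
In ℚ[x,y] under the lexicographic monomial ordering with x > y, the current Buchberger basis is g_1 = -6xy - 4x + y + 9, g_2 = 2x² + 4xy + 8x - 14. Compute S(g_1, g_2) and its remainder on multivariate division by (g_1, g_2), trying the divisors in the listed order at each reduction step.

S(g_1, g_2) = ⅔x² - 2xy² - 25/6xy - 3/2x + 7y; remainder on division = -25/18x - ⅓y² + 119/36y - 19/12.

lcm(LM(g_1), LM(g_2)) = x²y.
S = (lcm/LT(g_1))·g_1 − (lcm/LT(g_2))·g_2 = ⅔x² - 2xy² - 25/6xy - 3/2x + 7y.
Reduce S modulo (g_1, g_2) in that order:
  leading term x²: subtract (⅓)·g_2 from ⅔x² - 2xy² - 25/6xy - 3/2x + 7y → -2xy² - 11/2xy - 25/6x + 7y + 14/3
  leading term xy²: subtract (⅓y)·g_1 from -2xy² - 11/2xy - 25/6x + 7y + 14/3 → -25/6xy - 25/6x - ⅓y² + 4y + 14/3
  leading term xy: subtract (25/36)·g_1 from -25/6xy - 25/6x - ⅓y² + 4y + 14/3 → -25/18x - ⅓y² + 119/36y - 19/12
  leading term x: no divisor's leading term divides it; move -25/18x to the remainder.
  leading term y²: no divisor's leading term divides it; move -⅓y² to the remainder.
  leading term y: no divisor's leading term divides it; move 119/36y to the remainder.
  leading term 1: no divisor's leading term divides it; move -19/12 to the remainder.
The remainder -25/18x - ⅓y² + 119/36y - 19/12 is nonzero, so it would be added as the next basis element.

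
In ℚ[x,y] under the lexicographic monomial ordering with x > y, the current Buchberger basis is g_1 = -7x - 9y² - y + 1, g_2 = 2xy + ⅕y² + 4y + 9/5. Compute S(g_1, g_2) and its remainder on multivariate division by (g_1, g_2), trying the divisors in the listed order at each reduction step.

S(g_1, g_2) = 9/7y³ + 3/70y² - 15/7y - 9/10; remainder on division = 9/7y³ + 3/70y² - 15/7y - 9/10.

lcm(LM(g_1), LM(g_2)) = xy.
S = (lcm/LT(g_1))·g_1 − (lcm/LT(g_2))·g_2 = 9/7y³ + 3/70y² - 15/7y - 9/10.
Reduce S modulo (g_1, g_2) in that order:
  leading term y³: no divisor's leading term divides it; move 9/7y³ to the remainder.
  leading term y²: no divisor's leading term divides it; move 3/70y² to the remainder.
  leading term y: no divisor's leading term divides it; move -15/7y to the remainder.
  leading term 1: no divisor's leading term divides it; move -9/10 to the remainder.
The remainder 9/7y³ + 3/70y² - 15/7y - 9/10 is nonzero, so it would be added as the next basis element.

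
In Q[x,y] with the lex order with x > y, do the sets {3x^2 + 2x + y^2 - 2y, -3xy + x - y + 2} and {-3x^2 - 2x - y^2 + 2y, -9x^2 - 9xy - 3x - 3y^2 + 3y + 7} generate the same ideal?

No, the ideals differ.

For a fixed monomial order, each ideal has a unique reduced Gröbner basis; comparing bases decides equality.
Buchberger on the first generating set:
f_1 = 3x^2 + 2x + y^2 - 2y, LT = x^2.
f_2 = -3xy + x - y + 2, LT = xy.

S(f_1,f_2): lcm = x^2y. S = 1/3x^2 + 1/3xy + 2/3x + 1/3y^3 - 2/3y^2.
  leading term x^2: subtract (1/9)·f_1 from 1/3x^2 + 1/3xy + 2/3x + 1/3y^3 - 2/3y^2 → 1/3xy + 4/9x + 1/3y^3 - 7/9y^2 + 2/9y
  leading term xy: subtract (-1/9)·f_2 from 1/3xy + 4/9x + 1/3y^3 - 7/9y^2 + 2/9y → 5/9x + 1/3y^3 - 7/9y^2 + 1/9y + 2/9
  leading term x: no divisor's leading term divides it; move 5/9x to the remainder.
  leading term y^3: no divisor's leading term divides it; move 1/3y^3 to the remainder.
  leading term y^2: no divisor's leading term divides it; move -7/9y^2 to the remainder.
  leading term y: no divisor's leading term divides it; move 1/9y to the remainder.
  leading term 1: no divisor's leading term divides it; move 2/9 to the remainder.
  remainder 5/9x + 1/3y^3 - 7/9y^2 + 1/9y + 2/9 ≠ 0; add g_3 = 5/9x + 1/3y^3 - 7/9y^2 + 1/9y + 2/9 to the basis.

S(f_2,g_3): lcm = xy. S = -1/3x - 3/5y^4 + 7/5y^3 - 1/5y^2 - 1/15y - 2/3.
  leading term x: subtract (-3/5)·g_3 from -1/3x - 3/5y^4 + 7/5y^3 - 1/5y^2 - 1/15y - 2/3 → -3/5y^4 + 8/5y^3 - 2/3y^2 - 8/15
  leading term y^4: no divisor's leading term divides it; move -3/5y^4 to the remainder.
  leading term y^3: no divisor's leading term divides it; move 8/5y^3 to the remainder.
  leading term y^2: no divisor's leading term divides it; move -2/3y^2 to the remainder.
  leading term 1: no divisor's leading term divides it; move -8/15 to the remainder.
  remainder -3/5y^4 + 8/5y^3 - 2/3y^2 - 8/15 ≠ 0; add g_4 = -3/5y^4 + 8/5y^3 - 2/3y^2 - 8/15 to the basis.

The other S-polynomials (S(f_1,g_3), S(f_1,g_4), S(f_2,g_4), S(g_3,g_4)) all reduce to 0 modulo the current basis, so we have a Gröbner basis.
Inter-reduce: drop elements whose leading term is divisible by another's, tail-reduce, and make monic.
Reduced Gröbner basis: {x + 3/5y^3 - 7/5y^2 + 1/5y + 2/5, y^4 - 8/3y^3 + 10/9y^2 + 8/9}.

Buchberger on the second generating set:
h_1 = -3x^2 - 2x - y^2 + 2y, LT = x^2.
h_2 = -9x^2 - 9xy - 3x - 3y^2 + 3y + 7, LT = x^2.

S(h_1,h_2): lcm = x^2. S = -xy + 1/3x - 1/3y + 7/9.
  leading term xy: no divisor's leading term divides it; move -xy to the remainder.
  leading term x: no divisor's leading term divides it; move 1/3x to the remainder.
  leading term y: no divisor's leading term divides it; move -1/3y to the remainder.
  leading term 1: no divisor's leading term divides it; move 7/9 to the remainder.
  remainder -xy + 1/3x - 1/3y + 7/9 ≠ 0; add k_3 = -xy + 1/3x - 1/3y + 7/9 to the basis.

S(h_1,k_3): lcm = x^2y. S = 1/3x^2 + 1/3xy + 7/9x + 1/3y^3 - 2/3y^2.
  leading term x^2: subtract (-1/9)·h_1 from 1/3x^2 + 1/3xy + 7/9x + 1/3y^3 - 2/3y^2 → 1/3xy + 5/9x + 1/3y^3 - 7/9y^2 + 2/9y
  leading term xy: subtract (-1/3)·k_3 from 1/3xy + 5/9x + 1/3y^3 - 7/9y^2 + 2/9y → 2/3x + 1/3y^3 - 7/9y^2 + 1/9y + 7/27
  leading term x: no divisor's leading term divides it; move 2/3x to the remainder.
  leading term y^3: no divisor's leading term divides it; move 1/3y^3 to the remainder.
  leading term y^2: no divisor's leading term divides it; move -7/9y^2 to the remainder.
  leading term y: no divisor's leading term divides it; move 1/9y to the remainder.
  leading term 1: no divisor's leading term divides it; move 7/27 to the remainder.
  remainder 2/3x + 1/3y^3 - 7/9y^2 + 1/9y + 7/27 ≠ 0; add k_4 = 2/3x + 1/3y^3 - 7/9y^2 + 1/9y + 7/27 to the basis.

S(k_3,k_4): lcm = xy. S = -1/3x - 1/2y^4 + 7/6y^3 - 1/6y^2 - 1/18y - 7/9.
  leading term x: subtract (-1/2)·k_4 from -1/3x - 1/2y^4 + 7/6y^3 - 1/6y^2 - 1/18y - 7/9 → -1/2y^4 + 4/3y^3 - 5/9y^2 - 35/54
  leading term y^4: no divisor's leading term divides it; move -1/2y^4 to the remainder.
  leading term y^3: no divisor's leading term divides it; move 4/3y^3 to the remainder.
  leading term y^2: no divisor's leading term divides it; move -5/9y^2 to the remainder.
  leading term 1: no divisor's leading term divides it; move -35/54 to the remainder.
  remainder -1/2y^4 + 4/3y^3 - 5/9y^2 - 35/54 ≠ 0; add k_5 = -1/2y^4 + 4/3y^3 - 5/9y^2 - 35/54 to the basis.

The other S-polynomials (S(h_2,k_3), S(h_1,k_4), S(h_2,k_4), S(h_1,k_5), S(h_2,k_5), S(k_3,k_5), S(k_4,k_5)) all reduce to 0 modulo the current basis, so we have a Gröbner basis.
Inter-reduce: drop elements whose leading term is divisible by another's, tail-reduce, and make monic.
Reduced Gröbner basis: {x + 1/2y^3 - 7/6y^2 + 1/6y + 7/18, y^4 - 8/3y^3 + 10/9y^2 + 35/27}.

The bases are distinct; the ideals are different.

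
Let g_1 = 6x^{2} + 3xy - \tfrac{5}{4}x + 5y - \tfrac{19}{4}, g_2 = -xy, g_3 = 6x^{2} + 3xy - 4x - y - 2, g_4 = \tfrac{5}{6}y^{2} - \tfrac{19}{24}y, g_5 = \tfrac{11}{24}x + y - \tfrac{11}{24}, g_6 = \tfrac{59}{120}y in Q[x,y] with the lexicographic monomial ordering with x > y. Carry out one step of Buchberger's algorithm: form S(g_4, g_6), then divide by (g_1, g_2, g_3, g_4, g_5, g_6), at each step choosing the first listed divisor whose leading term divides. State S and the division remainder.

S(g_4, g_6) = -\tfrac{19}{20}y; remainder on division = 0.

lcm(LM(g_4), LM(g_6)) = y^{2}.
S = (lcm/LT(g_4))·g_4 − (lcm/LT(g_6))·g_6 = -\tfrac{19}{20}y.
Reduce S modulo (g_1, g_2, g_3, g_4, g_5, g_6) in that order:
  leading term y: subtract (-\tfrac{114}{59})·g_6 from -\tfrac{19}{20}y → 0
The remainder is 0, so this S-polynomial contributes no new basis element.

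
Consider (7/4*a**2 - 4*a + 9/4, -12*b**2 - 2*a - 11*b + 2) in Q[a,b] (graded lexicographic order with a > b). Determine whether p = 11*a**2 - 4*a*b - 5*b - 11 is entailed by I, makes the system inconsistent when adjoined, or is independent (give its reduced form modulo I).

First compute the reduced Gröbner basis of I by Buchberger's algorithm.
f_1 = 7/4*a**2 - 4*a + 9/4, LT = a**2.
f_2 = -12*b**2 - 2*a - 11*b + 2, LT = b**2.

The S-polynomials (S(f_1,f_2)) all reduce to 0 modulo the current basis, so we have a Gröbner basis.
Inter-reduce: drop elements whose leading term is divisible by another's, tail-reduce, and make monic.
Reduced Gröbner basis: {a**2 - 16/7*a + 9/7, b**2 + 1/6*a + 11/12*b - 1/6}.
Label its elements g_1 = a**2 - 16/7*a + 9/7, g_2 = b**2 + 1/6*a + 11/12*b - 1/6.

Reduce p = 11*a**2 - 4*a*b - 5*b - 11 modulo G:
  leading term a**2: subtract (11)·g_1 from 11*a**2 - 4*a*b - 5*b - 11 → -4*a*b + 176/7*a - 5*b - 176/7
  leading term a*b: no divisor's leading term divides it; move -4*a*b to the remainder.
  leading term a: no divisor's leading term divides it; move 176/7*a to the remainder.
  leading term b: no divisor's leading term divides it; move -5*b to the remainder.
  leading term 1: no divisor's leading term divides it; move -176/7 to the remainder.
  normal form = -4*a*b + 176/7*a - 5*b - 176/7.
The normal form is nonzero, so p ∉ I. Since p minus its normal form lies in I, I + (p) = I + (r) where r = -4*a*b + 176/7*a - 5*b - 176/7; decide whether this ideal is the whole ring.
Run Buchberger on G together with r (pairs among the g_i already reduce to 0 since G is a Gröbner basis):
g_1 = a**2 - 16/7*a + 9/7, LT = a**2.
g_2 = b**2 + 1/6*a + 11/12*b - 1/6, LT = b**2.
r = -4*a*b + 176/7*a - 5*b - 176/7, LT = a*b.

S(g_1,r): lcm = a**2*b. S = 44/7*a**2 - 99/28*a*b - 44/7*a + 9/7*b.
  reduce S modulo (g_1, g_2, r):
  remainder -99/7*a + 639/112*b + 99/7 ≠ 0; add m_4 = -99/7*a + 639/112*b + 99/7 to the basis.

S(g_2,r): lcm = a*b**2. S = 1/6*a**2 + 605/84*a*b - 5/4*b**2 - 1/6*a - 44/7*b.
  reduce S modulo (g_1, g_2, r, m_4):
  remainder 888095/206976*b ≠ 0; add m_5 = 888095/206976*b to the basis.

The other S-polynomials (S(g_1,g_2), S(g_1,m_4), S(g_2,m_4), S(r,m_4), S(g_1,m_5), S(g_2,m_5), S(r,m_5), S(m_4,m_5)) all reduce to 0 modulo the current basis, so we have a Gröbner basis.
Inter-reduce: drop elements whose leading term is divisible by another's, tail-reduce, and make monic.
Reduced Gröbner basis: {a - 1, b}.
The reduced Gröbner basis of I + (p) is {a - 1, b} ≠ {1}, a proper ideal, so the enlarged system stays consistent: p is independent of I, with normal form -4*a*b + 176/7*a - 5*b - 176/7.

11*a**2 - 4*a*b - 5*b - 11 is independent of I; its normal form modulo I is -4*a*b + 176/7*a - 5*b - 176/7.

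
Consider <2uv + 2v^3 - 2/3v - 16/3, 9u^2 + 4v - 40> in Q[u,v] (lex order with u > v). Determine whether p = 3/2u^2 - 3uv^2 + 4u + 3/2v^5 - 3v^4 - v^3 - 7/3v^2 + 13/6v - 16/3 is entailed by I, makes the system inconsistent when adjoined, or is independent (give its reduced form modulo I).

3/2u^2 - 3uv^2 + 4u + 3/2v^5 - 3v^4 - v^3 - 7/3v^2 + 13/6v - 16/3 lies in I (it reduces to 0).

First compute the reduced Gröbner basis of I by Buchberger's algorithm.
f_1 = 2uv + 2v^3 - 2/3v - 16/3, LT = uv.
f_2 = 9u^2 + 4v - 40, LT = u^2.

S(f_1,f_2): lcm = u^2v. S = uv^3 - 1/3uv - 8/3u - 4/9v^2 + 40/9v.
  reduce S modulo (f_1, f_2):
  remainder -8/3u - v^5 + 2/3v^3 + 20/9v^2 + 13/3v - 8/9 ≠ 0; add h_3 = -8/3u - v^5 + 2/3v^3 + 20/9v^2 + 13/3v - 8/9 to the basis.

S(f_1,h_3): lcm = uv. S = -3/8v^6 + 1/4v^4 + 11/6v^3 + 13/8v^2 - 2/3v - 8/3.
  reduce S modulo (f_1, f_2, h_3):
  remainder -3/8v^6 + 1/4v^4 + 11/6v^3 + 13/8v^2 - 2/3v - 8/3 ≠ 0; add h_4 = -3/8v^6 + 1/4v^4 + 11/6v^3 + 13/8v^2 - 2/3v - 8/3 to the basis.

The other S-polynomials (S(f_2,h_3), S(f_1,h_4), S(f_2,h_4), S(h_3,h_4)) all reduce to 0 modulo the current basis, so we have a Gröbner basis.
Inter-reduce: drop elements whose leading term is divisible by another's, tail-reduce, and make monic.
Reduced Gröbner basis: {u + 3/8v^5 - 1/4v^3 - 5/6v^2 - 13/8v + 1/3, v^6 - 2/3v^4 - 44/9v^3 - 13/3v^2 + 16/9v + 64/9}.
Label its elements g_1 = u + 3/8v^5 - 1/4v^3 - 5/6v^2 - 13/8v + 1/3, g_2 = v^6 - 2/3v^4 - 44/9v^3 - 13/3v^2 + 16/9v + 64/9.

Reduce p = 3/2u^2 - 3uv^2 + 4u + 3/2v^5 - 3v^4 - v^3 - 7/3v^2 + 13/6v - 16/3 modulo G:
  leading term u^2: subtract (3/2u)·g_1 from 3/2u^2 - 3uv^2 + 4u + 3/2v^5 - 3v^4 - v^3 - 7/3v^2 + 13/6v - 16/3 → -9/16uv^5 + 3/8uv^3 - 7/4uv^2 + 39/16uv + 7/2u + 3/2v^5 - 3v^4 - v^3 - 7/3v^2 + 13/6v - 16/3
  leading term uv^5: subtract (-9/16v^5)·g_1 from -9/16uv^5 + 3/8uv^3 - 7/4uv^2 + 39/16uv + 7/2u + 3/2v^5 - 3v^4 - v^3 - 7/3v^2 + 13/6v - 16/3 → 3/8uv^3 - 7/4uv^2 + 39/16uv + 7/2u + 27/128v^10 - 9/64v^8 - 15/32v^7 - 117/128v^6 + 27/16v^5 - 3v^4 - v^3 - 7/3v^2 + 13/6v - 16/3
  leading term uv^3: subtract (3/8v^3)·g_1 from 3/8uv^3 - 7/4uv^2 + 39/16uv + 7/2u + 27/128v^10 - 9/64v^8 - 15/32v^7 - 117/128v^6 + 27/16v^5 - 3v^4 - v^3 - 7/3v^2 + 13/6v - 16/3 → -7/4uv^2 + 39/16uv + 7/2u + 27/128v^10 - 9/32v^8 - 15/32v^7 - 105/128v^6 + 2v^5 - 153/64v^4 - 9/8v^3 - 7/3v^2 + 13/6v - 16/3
  leading term uv^2: subtract (-7/4v^2)·g_1 from -7/4uv^2 + 39/16uv + 7/2u + 27/128v^10 - 9/32v^8 - 15/32v^7 - 105/128v^6 + 2v^5 - 153/64v^4 - 9/8v^3 - 7/3v^2 + 13/6v - 16/3 → 39/16uv + 7/2u + 27/128v^10 - 9/32v^8 + 3/16v^7 - 105/128v^6 + 25/16v^5 - 739/192v^4 - 127/32v^3 - 7/4v^2 + 13/6v - 16/3
  leading term uv: subtract (39/16v)·g_1 from 39/16uv + 7/2u + 27/128v^10 - 9/32v^8 + 3/16v^7 - 105/128v^6 + 25/16v^5 - 739/192v^4 - 127/32v^3 - 7/4v^2 + 13/6v - 16/3 → 7/2u + 27/128v^10 - 9/32v^8 + 3/16v^7 - 111/64v^6 + 25/16v^5 - 311/96v^4 - 31/16v^3 + 283/128v^2 + 65/48v - 16/3
  leading term u: subtract (7/2)·g_1 from 7/2u + 27/128v^10 - 9/32v^8 + 3/16v^7 - 111/64v^6 + 25/16v^5 - 311/96v^4 - 31/16v^3 + 283/128v^2 + 65/48v - 16/3 → 27/128v^10 - 9/32v^8 + 3/16v^7 - 111/64v^6 + 1/4v^5 - 311/96v^4 - 17/16v^3 + 1969/384v^2 + 169/24v - 13/2
  leading term v^10: subtract (27/128v^4)·g_2 from 27/128v^10 - 9/32v^8 + 3/16v^7 - 111/64v^6 + 1/4v^5 - 311/96v^4 - 17/16v^3 + 1969/384v^2 + 169/24v - 13/2 → -9/64v^8 + 39/32v^7 - 105/128v^6 - 1/8v^5 - 455/96v^4 - 17/16v^3 + 1969/384v^2 + 169/24v - 13/2
  leading term v^8: subtract (-9/64v^2)·g_2 from -9/64v^8 + 39/32v^7 - 105/128v^6 - 1/8v^5 - 455/96v^4 - 17/16v^3 + 1969/384v^2 + 169/24v - 13/2 → 39/32v^7 - 117/128v^6 - 13/16v^5 - 1027/192v^4 - 13/16v^3 + 2353/384v^2 + 169/24v - 13/2
  leading term v^7: subtract (39/32v)·g_2 from 39/32v^7 - 117/128v^6 - 13/16v^5 - 1027/192v^4 - 13/16v^3 + 2353/384v^2 + 169/24v - 13/2 → -117/128v^6 + 39/64v^4 + 143/32v^3 + 507/128v^2 - 13/8v - 13/2
  leading term v^6: subtract (-117/128)·g_2 from -117/128v^6 + 39/64v^4 + 143/32v^3 + 507/128v^2 - 13/8v - 13/2 → 0
  normal form = 0.
Since the normal form is 0, p ∈ I.

The remainder on division by a Gröbner basis is unique — it is the normal form.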